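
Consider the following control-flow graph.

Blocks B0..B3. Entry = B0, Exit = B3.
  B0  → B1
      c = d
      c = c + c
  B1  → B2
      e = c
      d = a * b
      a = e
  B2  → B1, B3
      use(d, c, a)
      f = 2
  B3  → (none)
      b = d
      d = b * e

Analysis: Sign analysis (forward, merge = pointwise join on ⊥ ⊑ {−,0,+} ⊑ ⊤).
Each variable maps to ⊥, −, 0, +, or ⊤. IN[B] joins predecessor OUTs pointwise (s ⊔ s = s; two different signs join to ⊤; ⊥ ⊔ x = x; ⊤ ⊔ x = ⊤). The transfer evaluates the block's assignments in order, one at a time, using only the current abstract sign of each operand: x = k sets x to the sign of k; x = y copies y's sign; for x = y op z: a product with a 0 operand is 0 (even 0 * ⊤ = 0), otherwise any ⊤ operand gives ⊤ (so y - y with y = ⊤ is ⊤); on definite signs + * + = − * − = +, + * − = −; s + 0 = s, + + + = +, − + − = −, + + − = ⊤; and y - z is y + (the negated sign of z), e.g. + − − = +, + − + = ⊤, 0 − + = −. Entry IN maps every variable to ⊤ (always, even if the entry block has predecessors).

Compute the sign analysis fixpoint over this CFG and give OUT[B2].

Fixpoint table:
  B0:  IN=(all ⊤)  OUT=(all ⊤)
  B1:  IN=(all ⊤)  OUT=(all ⊤)
  B2:  IN=(all ⊤)  OUT={f:+; rest ⊤}
  B3:  IN={f:+; rest ⊤}  OUT={f:+; rest ⊤}

Merge at B2: IN[B2] = OUT[B1] = {a: ⊤, b: ⊤, c: ⊤, d: ⊤, e: ⊤, f: ⊤}
Applying B2's transfer function to that IN value gives OUT[B2] (row B2 above).

Answer: {a: ⊤, b: ⊤, c: ⊤, d: ⊤, e: ⊤, f: +}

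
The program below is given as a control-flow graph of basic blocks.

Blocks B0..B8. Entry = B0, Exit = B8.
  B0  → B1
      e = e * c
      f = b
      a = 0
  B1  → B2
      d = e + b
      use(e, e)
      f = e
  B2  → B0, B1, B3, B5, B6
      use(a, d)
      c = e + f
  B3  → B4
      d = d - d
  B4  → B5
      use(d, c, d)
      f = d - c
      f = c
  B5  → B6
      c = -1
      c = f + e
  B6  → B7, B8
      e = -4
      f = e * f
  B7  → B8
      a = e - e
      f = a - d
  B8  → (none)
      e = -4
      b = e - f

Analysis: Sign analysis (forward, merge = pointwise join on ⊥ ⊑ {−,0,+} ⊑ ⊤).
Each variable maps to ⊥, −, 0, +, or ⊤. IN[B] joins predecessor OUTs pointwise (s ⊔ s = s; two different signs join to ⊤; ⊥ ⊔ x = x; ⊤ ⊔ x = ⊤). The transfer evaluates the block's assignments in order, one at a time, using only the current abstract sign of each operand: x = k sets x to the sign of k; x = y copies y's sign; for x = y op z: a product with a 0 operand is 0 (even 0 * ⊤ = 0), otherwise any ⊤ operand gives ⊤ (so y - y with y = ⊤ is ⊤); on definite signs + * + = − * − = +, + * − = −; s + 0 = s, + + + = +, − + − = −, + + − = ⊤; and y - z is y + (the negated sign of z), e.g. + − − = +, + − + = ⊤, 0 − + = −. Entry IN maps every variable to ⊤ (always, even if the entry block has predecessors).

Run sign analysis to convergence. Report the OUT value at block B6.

Answer: {a: 0, b: ⊤, c: ⊤, d: ⊤, e: -, f: ⊤}

Derivation:
Per-block solution:
  B0: | IN=(all ⊤) | OUT={a:0; rest ⊤}
  B1: | IN={a:0; rest ⊤} | OUT={a:0; rest ⊤}
  B2: | IN={a:0; rest ⊤} | OUT={a:0; rest ⊤}
  B3: | IN={a:0; rest ⊤} | OUT={a:0; rest ⊤}
  B4: | IN={a:0; rest ⊤} | OUT={a:0; rest ⊤}
  B5: | IN={a:0; rest ⊤} | OUT={a:0; rest ⊤}
  B6: | IN={a:0; rest ⊤} | OUT={a:0, e:-; rest ⊤}
  B7: | IN={a:0, e:-; rest ⊤} | OUT={e:-; rest ⊤}
  B8: | IN={e:-; rest ⊤} | OUT={e:-; rest ⊤}

Merge at B6: IN[B6] = OUT[B2] ⊔ OUT[B5] = {a: 0, b: ⊤, c: ⊤, d: ⊤, e: ⊤, f: ⊤}
Applying B6's transfer function to that IN value gives OUT[B6] (row B6 above).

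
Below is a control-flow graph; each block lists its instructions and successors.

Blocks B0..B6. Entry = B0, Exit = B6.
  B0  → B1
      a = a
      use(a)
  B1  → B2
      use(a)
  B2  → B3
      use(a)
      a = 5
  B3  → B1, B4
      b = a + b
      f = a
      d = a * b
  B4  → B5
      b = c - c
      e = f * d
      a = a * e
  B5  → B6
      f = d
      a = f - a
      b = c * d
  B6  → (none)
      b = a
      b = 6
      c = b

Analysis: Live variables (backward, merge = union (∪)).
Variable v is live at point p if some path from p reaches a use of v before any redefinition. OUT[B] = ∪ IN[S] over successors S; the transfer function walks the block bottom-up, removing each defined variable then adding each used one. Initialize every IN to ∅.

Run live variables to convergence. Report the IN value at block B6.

Fixpoint table:
  B0:  IN={a, b, c}  OUT={a, b, c}
  B1:  IN={a, b, c}  OUT={a, b, c}
  B2:  IN={a, b, c}  OUT={a, b, c}
  B3:  IN={a, b, c}  OUT={a, b, c, d, f}
  B4:  IN={a, c, d, f}  OUT={a, c, d}
  B5:  IN={a, c, d}  OUT={a}
  B6:  IN={a}  OUT={}

B6 is the boundary node: OUT[B6] = {}
Applying B6's transfer function to that OUT value gives IN[B6] (row B6 above).

Answer: {a}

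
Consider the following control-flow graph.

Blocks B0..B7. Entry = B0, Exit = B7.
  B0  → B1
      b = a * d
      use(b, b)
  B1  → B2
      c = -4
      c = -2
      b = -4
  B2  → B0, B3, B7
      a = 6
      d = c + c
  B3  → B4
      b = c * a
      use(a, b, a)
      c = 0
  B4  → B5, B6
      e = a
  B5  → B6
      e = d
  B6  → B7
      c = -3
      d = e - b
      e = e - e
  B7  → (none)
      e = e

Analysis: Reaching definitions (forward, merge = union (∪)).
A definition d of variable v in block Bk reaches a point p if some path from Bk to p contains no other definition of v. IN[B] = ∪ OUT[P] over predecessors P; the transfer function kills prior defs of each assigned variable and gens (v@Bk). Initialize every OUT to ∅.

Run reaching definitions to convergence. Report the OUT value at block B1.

Converged values:
  B0:   IN={a@B2, b@B1, c@B1, d@B2}   OUT={a@B2, b@B0, c@B1, d@B2}
  B1:   IN={a@B2, b@B0, c@B1, d@B2}   OUT={a@B2, b@B1, c@B1, d@B2}
  B2:   IN={a@B2, b@B1, c@B1, d@B2}   OUT={a@B2, b@B1, c@B1, d@B2}
  B3:   IN={a@B2, b@B1, c@B1, d@B2}   OUT={a@B2, b@B3, c@B3, d@B2}
  B4:   IN={a@B2, b@B3, c@B3, d@B2}   OUT={a@B2, b@B3, c@B3, d@B2, e@B4}
  B5:   IN={a@B2, b@B3, c@B3, d@B2, e@B4}   OUT={a@B2, b@B3, c@B3, d@B2, e@B5}
  B6:   IN={a@B2, b@B3, c@B3, d@B2, e@B4, e@B5}   OUT={a@B2, b@B3, c@B6, d@B6, e@B6}
  B7:   IN={a@B2, b@B1, b@B3, c@B1, c@B6, d@B2, d@B6, e@B6}   OUT={a@B2, b@B1, b@B3, c@B1, c@B6, d@B2, d@B6, e@B7}

Merge at B1: IN[B1] = OUT[B0] = {a@B2, b@B0, c@B1, d@B2}
Applying B1's transfer function to that IN value gives OUT[B1] (row B1 above).

Answer: {a@B2, b@B1, c@B1, d@B2}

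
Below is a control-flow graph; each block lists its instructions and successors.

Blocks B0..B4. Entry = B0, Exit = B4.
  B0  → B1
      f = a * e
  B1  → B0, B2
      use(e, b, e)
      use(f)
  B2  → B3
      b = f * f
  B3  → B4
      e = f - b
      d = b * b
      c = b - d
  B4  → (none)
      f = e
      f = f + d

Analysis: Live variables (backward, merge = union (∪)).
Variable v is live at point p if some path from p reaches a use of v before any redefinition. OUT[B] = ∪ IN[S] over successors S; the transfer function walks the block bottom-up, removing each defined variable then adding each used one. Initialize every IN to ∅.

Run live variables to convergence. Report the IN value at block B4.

Converged values:
  B0:  IN={a, b, e}  OUT={a, b, e, f}
  B1:  IN={a, b, e, f}  OUT={a, b, e, f}
  B2:  IN={f}  OUT={b, f}
  B3:  IN={b, f}  OUT={d, e}
  B4:  IN={d, e}  OUT={}

B4 is the boundary node: OUT[B4] = {}
Applying B4's transfer function to that OUT value gives IN[B4] (row B4 above).

Answer: {d, e}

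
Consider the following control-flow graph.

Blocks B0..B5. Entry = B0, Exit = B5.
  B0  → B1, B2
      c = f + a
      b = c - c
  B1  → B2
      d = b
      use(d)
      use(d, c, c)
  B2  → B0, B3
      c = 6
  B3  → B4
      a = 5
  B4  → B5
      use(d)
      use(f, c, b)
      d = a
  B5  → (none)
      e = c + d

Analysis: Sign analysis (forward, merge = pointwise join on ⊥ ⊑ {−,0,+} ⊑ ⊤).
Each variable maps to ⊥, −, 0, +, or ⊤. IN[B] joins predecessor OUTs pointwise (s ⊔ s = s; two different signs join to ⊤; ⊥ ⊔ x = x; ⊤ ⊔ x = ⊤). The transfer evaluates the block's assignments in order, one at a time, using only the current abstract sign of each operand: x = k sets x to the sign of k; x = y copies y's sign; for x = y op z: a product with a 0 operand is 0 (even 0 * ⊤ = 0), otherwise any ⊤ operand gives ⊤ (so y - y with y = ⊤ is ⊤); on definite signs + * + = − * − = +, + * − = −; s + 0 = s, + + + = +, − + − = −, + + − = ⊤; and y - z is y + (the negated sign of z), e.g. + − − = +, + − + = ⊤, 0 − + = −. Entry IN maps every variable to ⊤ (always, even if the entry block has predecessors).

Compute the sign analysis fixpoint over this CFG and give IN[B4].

Answer: {a: +, b: ⊤, c: +, d: ⊤, e: ⊤, f: ⊤}

Working:
Converged values:
  B0:   IN=(all ⊤)   OUT=(all ⊤)
  B1:   IN=(all ⊤)   OUT=(all ⊤)
  B2:   IN=(all ⊤)   OUT={c:+; rest ⊤}
  B3:   IN={c:+; rest ⊤}   OUT={a:+, c:+; rest ⊤}
  B4:   IN={a:+, c:+; rest ⊤}   OUT={a:+, c:+, d:+; rest ⊤}
  B5:   IN={a:+, c:+, d:+; rest ⊤}   OUT={a:+, c:+, d:+, e:+; rest ⊤}

Merge at B4: IN[B4] = OUT[B3] = {a: +, b: ⊤, c: +, d: ⊤, e: ⊤, f: ⊤}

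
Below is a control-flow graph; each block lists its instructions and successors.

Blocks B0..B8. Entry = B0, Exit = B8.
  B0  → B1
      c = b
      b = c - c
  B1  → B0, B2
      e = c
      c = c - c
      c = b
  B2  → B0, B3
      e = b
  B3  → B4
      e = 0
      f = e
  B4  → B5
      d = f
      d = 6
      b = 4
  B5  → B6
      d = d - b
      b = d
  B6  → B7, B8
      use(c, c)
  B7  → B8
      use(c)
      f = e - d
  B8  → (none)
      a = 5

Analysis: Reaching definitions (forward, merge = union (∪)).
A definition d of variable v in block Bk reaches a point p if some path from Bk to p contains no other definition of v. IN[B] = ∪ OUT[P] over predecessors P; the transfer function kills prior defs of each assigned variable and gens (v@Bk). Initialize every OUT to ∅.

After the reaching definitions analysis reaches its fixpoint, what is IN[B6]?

Answer: {b@B5, c@B1, d@B5, e@B3, f@B3}

Working:
Fixpoint table:
  B0:  IN={b@B0, c@B1, e@B1, e@B2}  OUT={b@B0, c@B0, e@B1, e@B2}
  B1:  IN={b@B0, c@B0, e@B1, e@B2}  OUT={b@B0, c@B1, e@B1}
  B2:  IN={b@B0, c@B1, e@B1}  OUT={b@B0, c@B1, e@B2}
  B3:  IN={b@B0, c@B1, e@B2}  OUT={b@B0, c@B1, e@B3, f@B3}
  B4:  IN={b@B0, c@B1, e@B3, f@B3}  OUT={b@B4, c@B1, d@B4, e@B3, f@B3}
  B5:  IN={b@B4, c@B1, d@B4, e@B3, f@B3}  OUT={b@B5, c@B1, d@B5, e@B3, f@B3}
  B6:  IN={b@B5, c@B1, d@B5, e@B3, f@B3}  OUT={b@B5, c@B1, d@B5, e@B3, f@B3}
  B7:  IN={b@B5, c@B1, d@B5, e@B3, f@B3}  OUT={b@B5, c@B1, d@B5, e@B3, f@B7}
  B8:  IN={b@B5, c@B1, d@B5, e@B3, f@B3, f@B7}  OUT={a@B8, b@B5, c@B1, d@B5, e@B3, f@B3, f@B7}

Merge at B6: IN[B6] = OUT[B5] = {b@B5, c@B1, d@B5, e@B3, f@B3}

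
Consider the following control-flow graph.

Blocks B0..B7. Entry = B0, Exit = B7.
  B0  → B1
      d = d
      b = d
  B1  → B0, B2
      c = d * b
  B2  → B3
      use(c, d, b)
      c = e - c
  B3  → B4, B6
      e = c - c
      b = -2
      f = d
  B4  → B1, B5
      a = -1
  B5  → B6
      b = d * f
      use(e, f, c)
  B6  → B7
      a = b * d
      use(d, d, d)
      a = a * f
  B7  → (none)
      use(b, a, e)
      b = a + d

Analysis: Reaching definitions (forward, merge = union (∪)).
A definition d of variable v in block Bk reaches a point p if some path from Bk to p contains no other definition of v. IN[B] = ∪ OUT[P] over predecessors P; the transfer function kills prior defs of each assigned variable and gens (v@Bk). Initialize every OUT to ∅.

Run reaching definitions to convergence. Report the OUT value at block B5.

Converged values:
  B0:   IN={a@B4, b@B0, b@B3, c@B1, d@B0, e@B3, f@B3}   OUT={a@B4, b@B0, c@B1, d@B0, e@B3, f@B3}
  B1:   IN={a@B4, b@B0, b@B3, c@B1, c@B2, d@B0, e@B3, f@B3}   OUT={a@B4, b@B0, b@B3, c@B1, d@B0, e@B3, f@B3}
  B2:   IN={a@B4, b@B0, b@B3, c@B1, d@B0, e@B3, f@B3}   OUT={a@B4, b@B0, b@B3, c@B2, d@B0, e@B3, f@B3}
  B3:   IN={a@B4, b@B0, b@B3, c@B2, d@B0, e@B3, f@B3}   OUT={a@B4, b@B3, c@B2, d@B0, e@B3, f@B3}
  B4:   IN={a@B4, b@B3, c@B2, d@B0, e@B3, f@B3}   OUT={a@B4, b@B3, c@B2, d@B0, e@B3, f@B3}
  B5:   IN={a@B4, b@B3, c@B2, d@B0, e@B3, f@B3}   OUT={a@B4, b@B5, c@B2, d@B0, e@B3, f@B3}
  B6:   IN={a@B4, b@B3, b@B5, c@B2, d@B0, e@B3, f@B3}   OUT={a@B6, b@B3, b@B5, c@B2, d@B0, e@B3, f@B3}
  B7:   IN={a@B6, b@B3, b@B5, c@B2, d@B0, e@B3, f@B3}   OUT={a@B6, b@B7, c@B2, d@B0, e@B3, f@B3}

Merge at B5: IN[B5] = OUT[B4] = {a@B4, b@B3, c@B2, d@B0, e@B3, f@B3}
Applying B5's transfer function to that IN value gives OUT[B5] (row B5 above).

Answer: {a@B4, b@B5, c@B2, d@B0, e@B3, f@B3}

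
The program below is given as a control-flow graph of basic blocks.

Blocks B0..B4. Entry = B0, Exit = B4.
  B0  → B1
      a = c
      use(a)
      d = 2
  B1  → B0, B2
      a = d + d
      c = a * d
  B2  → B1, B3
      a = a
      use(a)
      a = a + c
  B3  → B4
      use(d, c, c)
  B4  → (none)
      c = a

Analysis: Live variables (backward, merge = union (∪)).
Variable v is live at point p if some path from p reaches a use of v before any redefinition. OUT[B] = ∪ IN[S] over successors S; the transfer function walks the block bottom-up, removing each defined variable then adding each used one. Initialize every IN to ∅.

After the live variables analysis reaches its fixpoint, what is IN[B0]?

Answer: {c}

Derivation:
Fixpoint table:
  B0: | IN={c} | OUT={d}
  B1: | IN={d} | OUT={a, c, d}
  B2: | IN={a, c, d} | OUT={a, c, d}
  B3: | IN={a, c, d} | OUT={a}
  B4: | IN={a} | OUT={}

Merge at B0: OUT[B0] = IN[B1] = {d}
Applying B0's transfer function to that OUT value gives IN[B0] (row B0 above).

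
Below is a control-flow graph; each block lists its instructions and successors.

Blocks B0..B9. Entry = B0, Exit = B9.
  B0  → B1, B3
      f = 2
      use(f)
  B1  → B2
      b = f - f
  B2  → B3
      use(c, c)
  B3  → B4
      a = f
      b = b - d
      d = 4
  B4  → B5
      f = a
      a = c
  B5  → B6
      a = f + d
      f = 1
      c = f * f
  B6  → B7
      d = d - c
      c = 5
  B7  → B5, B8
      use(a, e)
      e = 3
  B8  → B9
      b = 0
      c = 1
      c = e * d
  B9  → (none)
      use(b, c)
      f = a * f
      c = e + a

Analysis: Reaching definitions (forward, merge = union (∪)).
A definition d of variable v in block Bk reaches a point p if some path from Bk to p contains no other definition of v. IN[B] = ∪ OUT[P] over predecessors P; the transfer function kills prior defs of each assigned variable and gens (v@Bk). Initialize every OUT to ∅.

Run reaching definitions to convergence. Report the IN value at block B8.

Converged values:
  B0:  IN={}  OUT={f@B0}
  B1:  IN={f@B0}  OUT={b@B1, f@B0}
  B2:  IN={b@B1, f@B0}  OUT={b@B1, f@B0}
  B3:  IN={b@B1, f@B0}  OUT={a@B3, b@B3, d@B3, f@B0}
  B4:  IN={a@B3, b@B3, d@B3, f@B0}  OUT={a@B4, b@B3, d@B3, f@B4}
  B5:  IN={a@B4, a@B5, b@B3, c@B6, d@B3, d@B6, e@B7, f@B4, f@B5}  OUT={a@B5, b@B3, c@B5, d@B3, d@B6, e@B7, f@B5}
  B6:  IN={a@B5, b@B3, c@B5, d@B3, d@B6, e@B7, f@B5}  OUT={a@B5, b@B3, c@B6, d@B6, e@B7, f@B5}
  B7:  IN={a@B5, b@B3, c@B6, d@B6, e@B7, f@B5}  OUT={a@B5, b@B3, c@B6, d@B6, e@B7, f@B5}
  B8:  IN={a@B5, b@B3, c@B6, d@B6, e@B7, f@B5}  OUT={a@B5, b@B8, c@B8, d@B6, e@B7, f@B5}
  B9:  IN={a@B5, b@B8, c@B8, d@B6, e@B7, f@B5}  OUT={a@B5, b@B8, c@B9, d@B6, e@B7, f@B9}

Merge at B8: IN[B8] = OUT[B7] = {a@B5, b@B3, c@B6, d@B6, e@B7, f@B5}

Answer: {a@B5, b@B3, c@B6, d@B6, e@B7, f@B5}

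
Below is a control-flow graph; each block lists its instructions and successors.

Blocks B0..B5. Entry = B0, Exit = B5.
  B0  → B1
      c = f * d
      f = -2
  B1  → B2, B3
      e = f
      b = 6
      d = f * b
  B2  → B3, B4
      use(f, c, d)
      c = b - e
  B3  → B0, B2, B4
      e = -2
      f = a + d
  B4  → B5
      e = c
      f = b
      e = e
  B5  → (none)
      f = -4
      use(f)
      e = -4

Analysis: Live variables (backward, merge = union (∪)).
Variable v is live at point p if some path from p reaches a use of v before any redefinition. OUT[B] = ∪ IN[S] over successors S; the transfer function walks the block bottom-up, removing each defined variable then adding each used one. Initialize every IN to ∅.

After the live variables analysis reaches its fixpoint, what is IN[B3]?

Converged values:
  B0: | IN={a, d, f} | OUT={a, c, f}
  B1: | IN={a, c, f} | OUT={a, b, c, d, e, f}
  B2: | IN={a, b, c, d, e, f} | OUT={a, b, c, d}
  B3: | IN={a, b, c, d} | OUT={a, b, c, d, e, f}
  B4: | IN={b, c} | OUT={}
  B5: | IN={} | OUT={}

Merge at B3: OUT[B3] = IN[B0] ⊔ IN[B2] ⊔ IN[B4] = {a, b, c, d, e, f}
Applying B3's transfer function to that OUT value gives IN[B3] (row B3 above).

Answer: {a, b, c, d}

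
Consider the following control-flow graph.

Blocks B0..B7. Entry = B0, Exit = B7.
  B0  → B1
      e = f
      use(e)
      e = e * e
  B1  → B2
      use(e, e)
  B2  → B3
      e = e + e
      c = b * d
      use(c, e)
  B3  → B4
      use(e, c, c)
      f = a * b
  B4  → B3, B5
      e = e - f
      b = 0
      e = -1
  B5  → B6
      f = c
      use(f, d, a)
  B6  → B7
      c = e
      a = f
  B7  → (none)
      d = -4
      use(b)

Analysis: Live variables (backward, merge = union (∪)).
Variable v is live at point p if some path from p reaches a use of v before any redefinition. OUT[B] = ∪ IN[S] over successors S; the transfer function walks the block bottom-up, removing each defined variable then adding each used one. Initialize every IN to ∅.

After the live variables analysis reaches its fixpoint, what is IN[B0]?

Fixpoint table:
  B0: | IN={a, b, d, f} | OUT={a, b, d, e}
  B1: | IN={a, b, d, e} | OUT={a, b, d, e}
  B2: | IN={a, b, d, e} | OUT={a, b, c, d, e}
  B3: | IN={a, b, c, d, e} | OUT={a, c, d, e, f}
  B4: | IN={a, c, d, e, f} | OUT={a, b, c, d, e}
  B5: | IN={a, b, c, d, e} | OUT={b, e, f}
  B6: | IN={b, e, f} | OUT={b}
  B7: | IN={b} | OUT={}

Merge at B0: OUT[B0] = IN[B1] = {a, b, d, e}
Applying B0's transfer function to that OUT value gives IN[B0] (row B0 above).

Answer: {a, b, d, f}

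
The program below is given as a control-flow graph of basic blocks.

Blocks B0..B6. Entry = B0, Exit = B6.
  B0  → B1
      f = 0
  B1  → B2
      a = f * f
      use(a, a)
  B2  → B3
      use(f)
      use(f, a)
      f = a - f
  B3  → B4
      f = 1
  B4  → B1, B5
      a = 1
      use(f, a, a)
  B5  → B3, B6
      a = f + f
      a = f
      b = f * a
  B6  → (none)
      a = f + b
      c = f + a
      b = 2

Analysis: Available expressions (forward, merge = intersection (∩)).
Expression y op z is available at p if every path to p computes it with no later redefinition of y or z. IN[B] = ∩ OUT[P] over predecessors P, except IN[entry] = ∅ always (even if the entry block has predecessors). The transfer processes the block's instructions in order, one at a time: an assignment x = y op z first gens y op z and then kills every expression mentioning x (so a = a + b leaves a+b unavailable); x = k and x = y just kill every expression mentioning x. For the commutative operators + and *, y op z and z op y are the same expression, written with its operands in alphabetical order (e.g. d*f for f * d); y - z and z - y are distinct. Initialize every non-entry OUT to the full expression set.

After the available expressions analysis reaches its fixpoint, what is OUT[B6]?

Answer: {a+f, f+f}

Working:
Per-block solution:
  B0: | IN={} | OUT={}
  B1: | IN={} | OUT={f*f}
  B2: | IN={f*f} | OUT={}
  B3: | IN={} | OUT={}
  B4: | IN={} | OUT={}
  B5: | IN={} | OUT={a*f, f+f}
  B6: | IN={a*f, f+f} | OUT={a+f, f+f}

Merge at B6: IN[B6] = OUT[B5] = {a*f, f+f}
Applying B6's transfer function to that IN value gives OUT[B6] (row B6 above).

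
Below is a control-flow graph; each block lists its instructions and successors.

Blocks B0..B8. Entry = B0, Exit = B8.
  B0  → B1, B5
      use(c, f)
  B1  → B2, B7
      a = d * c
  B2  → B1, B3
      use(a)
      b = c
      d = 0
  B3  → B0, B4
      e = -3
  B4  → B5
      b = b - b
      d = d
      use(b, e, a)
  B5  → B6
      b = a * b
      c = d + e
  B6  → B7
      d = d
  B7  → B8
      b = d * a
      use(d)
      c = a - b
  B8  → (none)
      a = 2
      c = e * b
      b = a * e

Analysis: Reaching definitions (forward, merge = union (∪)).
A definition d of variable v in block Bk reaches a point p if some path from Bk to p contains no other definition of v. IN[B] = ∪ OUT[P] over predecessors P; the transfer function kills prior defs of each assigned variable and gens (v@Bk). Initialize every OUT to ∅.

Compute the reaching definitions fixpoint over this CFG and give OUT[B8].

Fixpoint table:
  B0:   IN={a@B1, b@B2, d@B2, e@B3}   OUT={a@B1, b@B2, d@B2, e@B3}
  B1:   IN={a@B1, b@B2, d@B2, e@B3}   OUT={a@B1, b@B2, d@B2, e@B3}
  B2:   IN={a@B1, b@B2, d@B2, e@B3}   OUT={a@B1, b@B2, d@B2, e@B3}
  B3:   IN={a@B1, b@B2, d@B2, e@B3}   OUT={a@B1, b@B2, d@B2, e@B3}
  B4:   IN={a@B1, b@B2, d@B2, e@B3}   OUT={a@B1, b@B4, d@B4, e@B3}
  B5:   IN={a@B1, b@B2, b@B4, d@B2, d@B4, e@B3}   OUT={a@B1, b@B5, c@B5, d@B2, d@B4, e@B3}
  B6:   IN={a@B1, b@B5, c@B5, d@B2, d@B4, e@B3}   OUT={a@B1, b@B5, c@B5, d@B6, e@B3}
  B7:   IN={a@B1, b@B2, b@B5, c@B5, d@B2, d@B6, e@B3}   OUT={a@B1, b@B7, c@B7, d@B2, d@B6, e@B3}
  B8:   IN={a@B1, b@B7, c@B7, d@B2, d@B6, e@B3}   OUT={a@B8, b@B8, c@B8, d@B2, d@B6, e@B3}

Merge at B8: IN[B8] = OUT[B7] = {a@B1, b@B7, c@B7, d@B2, d@B6, e@B3}
Applying B8's transfer function to that IN value gives OUT[B8] (row B8 above).

Answer: {a@B8, b@B8, c@B8, d@B2, d@B6, e@B3}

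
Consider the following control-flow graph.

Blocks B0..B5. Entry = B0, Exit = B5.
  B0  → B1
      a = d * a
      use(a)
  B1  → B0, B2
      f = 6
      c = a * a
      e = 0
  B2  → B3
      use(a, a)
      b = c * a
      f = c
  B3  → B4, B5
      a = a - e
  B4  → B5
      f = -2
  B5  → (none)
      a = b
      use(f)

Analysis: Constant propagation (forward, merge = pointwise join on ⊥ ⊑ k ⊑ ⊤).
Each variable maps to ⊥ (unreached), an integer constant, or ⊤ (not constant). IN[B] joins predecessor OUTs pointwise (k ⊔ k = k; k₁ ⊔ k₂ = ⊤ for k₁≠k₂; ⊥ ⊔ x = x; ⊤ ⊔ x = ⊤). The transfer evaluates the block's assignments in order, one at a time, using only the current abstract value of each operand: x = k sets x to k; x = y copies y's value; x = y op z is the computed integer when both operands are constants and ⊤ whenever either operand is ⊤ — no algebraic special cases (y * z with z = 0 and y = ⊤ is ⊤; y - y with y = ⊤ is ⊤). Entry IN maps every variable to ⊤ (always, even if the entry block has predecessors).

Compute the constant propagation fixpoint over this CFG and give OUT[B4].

Per-block solution:
  B0:   IN=(all ⊤)   OUT=(all ⊤)
  B1:   IN=(all ⊤)   OUT={e:0, f:6; rest ⊤}
  B2:   IN={e:0, f:6; rest ⊤}   OUT={e:0; rest ⊤}
  B3:   IN={e:0; rest ⊤}   OUT={e:0; rest ⊤}
  B4:   IN={e:0; rest ⊤}   OUT={e:0, f:-2; rest ⊤}
  B5:   IN={e:0; rest ⊤}   OUT={e:0; rest ⊤}

Merge at B4: IN[B4] = OUT[B3] = {a: ⊤, b: ⊤, c: ⊤, d: ⊤, e: 0, f: ⊤}
Applying B4's transfer function to that IN value gives OUT[B4] (row B4 above).

Answer: {a: ⊤, b: ⊤, c: ⊤, d: ⊤, e: 0, f: -2}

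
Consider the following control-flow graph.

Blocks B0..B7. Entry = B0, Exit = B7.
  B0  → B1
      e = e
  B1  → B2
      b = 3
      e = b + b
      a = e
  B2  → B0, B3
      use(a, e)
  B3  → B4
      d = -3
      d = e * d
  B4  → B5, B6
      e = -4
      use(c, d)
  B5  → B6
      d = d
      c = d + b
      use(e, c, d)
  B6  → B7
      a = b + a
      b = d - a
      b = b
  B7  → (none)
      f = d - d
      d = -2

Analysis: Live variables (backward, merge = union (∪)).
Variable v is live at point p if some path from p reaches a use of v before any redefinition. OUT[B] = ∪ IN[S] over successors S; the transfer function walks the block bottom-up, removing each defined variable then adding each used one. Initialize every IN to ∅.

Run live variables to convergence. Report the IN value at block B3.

Fixpoint table:
  B0: | IN={c, e} | OUT={c}
  B1: | IN={c} | OUT={a, b, c, e}
  B2: | IN={a, b, c, e} | OUT={a, b, c, e}
  B3: | IN={a, b, c, e} | OUT={a, b, c, d}
  B4: | IN={a, b, c, d} | OUT={a, b, d, e}
  B5: | IN={a, b, d, e} | OUT={a, b, d}
  B6: | IN={a, b, d} | OUT={d}
  B7: | IN={d} | OUT={}

Merge at B3: OUT[B3] = IN[B4] = {a, b, c, d}
Applying B3's transfer function to that OUT value gives IN[B3] (row B3 above).

Answer: {a, b, c, e}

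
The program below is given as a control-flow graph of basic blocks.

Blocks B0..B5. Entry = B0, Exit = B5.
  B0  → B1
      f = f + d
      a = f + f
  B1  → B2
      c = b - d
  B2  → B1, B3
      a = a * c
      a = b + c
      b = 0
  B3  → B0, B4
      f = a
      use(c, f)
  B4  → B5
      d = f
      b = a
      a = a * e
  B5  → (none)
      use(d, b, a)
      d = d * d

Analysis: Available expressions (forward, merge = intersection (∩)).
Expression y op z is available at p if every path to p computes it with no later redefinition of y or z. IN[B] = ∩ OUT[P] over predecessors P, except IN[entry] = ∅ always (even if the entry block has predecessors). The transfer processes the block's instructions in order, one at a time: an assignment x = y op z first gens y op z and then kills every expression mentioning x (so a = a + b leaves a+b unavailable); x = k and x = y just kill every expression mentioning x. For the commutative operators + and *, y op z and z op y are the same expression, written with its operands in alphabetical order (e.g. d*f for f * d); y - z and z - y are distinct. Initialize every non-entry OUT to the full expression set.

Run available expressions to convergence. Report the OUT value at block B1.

Answer: {b-d, f+f}

Trace:
Converged values:
  B0: | IN={} | OUT={f+f}
  B1: | IN={f+f} | OUT={b-d, f+f}
  B2: | IN={b-d, f+f} | OUT={f+f}
  B3: | IN={f+f} | OUT={}
  B4: | IN={} | OUT={}
  B5: | IN={} | OUT={}

Merge at B1: IN[B1] = OUT[B0] ∩ OUT[B2] = {f+f}
Applying B1's transfer function to that IN value gives OUT[B1] (row B1 above).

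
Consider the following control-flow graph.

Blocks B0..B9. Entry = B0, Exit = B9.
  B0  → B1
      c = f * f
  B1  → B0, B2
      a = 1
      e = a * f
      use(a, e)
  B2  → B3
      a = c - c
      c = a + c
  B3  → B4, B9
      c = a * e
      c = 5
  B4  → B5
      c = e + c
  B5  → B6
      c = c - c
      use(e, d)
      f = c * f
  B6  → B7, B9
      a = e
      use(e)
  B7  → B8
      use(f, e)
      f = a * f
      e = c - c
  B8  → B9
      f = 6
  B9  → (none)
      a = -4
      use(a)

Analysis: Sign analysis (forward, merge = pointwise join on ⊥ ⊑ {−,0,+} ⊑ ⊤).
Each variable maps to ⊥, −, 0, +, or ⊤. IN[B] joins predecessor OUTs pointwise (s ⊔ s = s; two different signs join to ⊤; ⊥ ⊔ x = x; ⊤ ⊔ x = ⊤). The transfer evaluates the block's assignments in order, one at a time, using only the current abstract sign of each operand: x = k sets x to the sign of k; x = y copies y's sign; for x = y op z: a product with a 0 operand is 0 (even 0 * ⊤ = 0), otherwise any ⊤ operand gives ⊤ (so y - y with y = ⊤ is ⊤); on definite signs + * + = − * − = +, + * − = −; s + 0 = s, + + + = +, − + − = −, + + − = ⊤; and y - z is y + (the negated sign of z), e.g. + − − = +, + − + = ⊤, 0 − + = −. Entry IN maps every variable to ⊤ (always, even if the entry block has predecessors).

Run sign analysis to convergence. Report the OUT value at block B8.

Converged values:
  B0: | IN=(all ⊤) | OUT=(all ⊤)
  B1: | IN=(all ⊤) | OUT={a:+; rest ⊤}
  B2: | IN={a:+; rest ⊤} | OUT=(all ⊤)
  B3: | IN=(all ⊤) | OUT={c:+; rest ⊤}
  B4: | IN={c:+; rest ⊤} | OUT=(all ⊤)
  B5: | IN=(all ⊤) | OUT=(all ⊤)
  B6: | IN=(all ⊤) | OUT=(all ⊤)
  B7: | IN=(all ⊤) | OUT=(all ⊤)
  B8: | IN=(all ⊤) | OUT={f:+; rest ⊤}
  B9: | IN=(all ⊤) | OUT={a:-; rest ⊤}

Merge at B8: IN[B8] = OUT[B7] = {a: ⊤, b: ⊤, c: ⊤, d: ⊤, e: ⊤, f: ⊤}
Applying B8's transfer function to that IN value gives OUT[B8] (row B8 above).

Answer: {a: ⊤, b: ⊤, c: ⊤, d: ⊤, e: ⊤, f: +}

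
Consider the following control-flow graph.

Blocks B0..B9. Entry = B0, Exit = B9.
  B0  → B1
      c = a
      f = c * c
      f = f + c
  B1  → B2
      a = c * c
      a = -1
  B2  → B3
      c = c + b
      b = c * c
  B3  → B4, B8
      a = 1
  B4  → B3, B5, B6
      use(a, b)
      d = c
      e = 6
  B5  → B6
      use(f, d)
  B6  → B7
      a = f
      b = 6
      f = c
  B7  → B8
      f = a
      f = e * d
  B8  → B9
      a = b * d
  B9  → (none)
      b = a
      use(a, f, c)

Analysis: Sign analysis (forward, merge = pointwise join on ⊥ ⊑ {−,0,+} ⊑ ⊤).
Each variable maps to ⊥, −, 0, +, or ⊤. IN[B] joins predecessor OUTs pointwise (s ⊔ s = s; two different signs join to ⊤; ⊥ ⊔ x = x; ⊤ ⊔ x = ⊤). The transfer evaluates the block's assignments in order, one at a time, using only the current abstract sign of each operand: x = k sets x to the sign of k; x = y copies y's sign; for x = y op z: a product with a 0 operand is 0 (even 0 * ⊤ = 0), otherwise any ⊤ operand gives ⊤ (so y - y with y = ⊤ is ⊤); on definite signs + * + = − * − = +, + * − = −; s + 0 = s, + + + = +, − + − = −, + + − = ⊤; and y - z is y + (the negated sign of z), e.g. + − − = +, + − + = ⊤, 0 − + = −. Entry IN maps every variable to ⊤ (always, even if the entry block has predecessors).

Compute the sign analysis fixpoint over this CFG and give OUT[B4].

Fixpoint table:
  B0:   IN=(all ⊤)   OUT=(all ⊤)
  B1:   IN=(all ⊤)   OUT={a:-; rest ⊤}
  B2:   IN={a:-; rest ⊤}   OUT={a:-; rest ⊤}
  B3:   IN=(all ⊤)   OUT={a:+; rest ⊤}
  B4:   IN={a:+; rest ⊤}   OUT={a:+, e:+; rest ⊤}
  B5:   IN={a:+, e:+; rest ⊤}   OUT={a:+, e:+; rest ⊤}
  B6:   IN={a:+, e:+; rest ⊤}   OUT={b:+, e:+; rest ⊤}
  B7:   IN={b:+, e:+; rest ⊤}   OUT={b:+, e:+; rest ⊤}
  B8:   IN=(all ⊤)   OUT=(all ⊤)
  B9:   IN=(all ⊤)   OUT=(all ⊤)

Merge at B4: IN[B4] = OUT[B3] = {a: +, b: ⊤, c: ⊤, d: ⊤, e: ⊤, f: ⊤}
Applying B4's transfer function to that IN value gives OUT[B4] (row B4 above).

Answer: {a: +, b: ⊤, c: ⊤, d: ⊤, e: +, f: ⊤}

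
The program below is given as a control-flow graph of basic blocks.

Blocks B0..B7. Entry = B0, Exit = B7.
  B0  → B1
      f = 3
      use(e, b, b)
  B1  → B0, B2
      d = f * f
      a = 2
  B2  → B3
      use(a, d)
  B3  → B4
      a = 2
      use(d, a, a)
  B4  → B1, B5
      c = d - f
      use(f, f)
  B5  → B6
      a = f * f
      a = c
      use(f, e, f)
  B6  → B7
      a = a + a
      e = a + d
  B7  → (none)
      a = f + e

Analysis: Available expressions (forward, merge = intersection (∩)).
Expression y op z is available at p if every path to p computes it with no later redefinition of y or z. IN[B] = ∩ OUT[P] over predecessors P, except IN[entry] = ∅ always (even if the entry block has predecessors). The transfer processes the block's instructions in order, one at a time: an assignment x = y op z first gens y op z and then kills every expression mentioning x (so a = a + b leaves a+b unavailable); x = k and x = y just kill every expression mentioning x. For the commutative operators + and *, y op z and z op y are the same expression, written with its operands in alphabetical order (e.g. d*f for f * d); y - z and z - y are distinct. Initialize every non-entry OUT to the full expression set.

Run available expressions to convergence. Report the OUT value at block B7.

Answer: {d-f, e+f, f*f}

Trace:
Converged values:
  B0:  IN={}  OUT={}
  B1:  IN={}  OUT={f*f}
  B2:  IN={f*f}  OUT={f*f}
  B3:  IN={f*f}  OUT={f*f}
  B4:  IN={f*f}  OUT={d-f, f*f}
  B5:  IN={d-f, f*f}  OUT={d-f, f*f}
  B6:  IN={d-f, f*f}  OUT={a+d, d-f, f*f}
  B7:  IN={a+d, d-f, f*f}  OUT={d-f, e+f, f*f}

Merge at B7: IN[B7] = OUT[B6] = {a+d, d-f, f*f}
Applying B7's transfer function to that IN value gives OUT[B7] (row B7 above).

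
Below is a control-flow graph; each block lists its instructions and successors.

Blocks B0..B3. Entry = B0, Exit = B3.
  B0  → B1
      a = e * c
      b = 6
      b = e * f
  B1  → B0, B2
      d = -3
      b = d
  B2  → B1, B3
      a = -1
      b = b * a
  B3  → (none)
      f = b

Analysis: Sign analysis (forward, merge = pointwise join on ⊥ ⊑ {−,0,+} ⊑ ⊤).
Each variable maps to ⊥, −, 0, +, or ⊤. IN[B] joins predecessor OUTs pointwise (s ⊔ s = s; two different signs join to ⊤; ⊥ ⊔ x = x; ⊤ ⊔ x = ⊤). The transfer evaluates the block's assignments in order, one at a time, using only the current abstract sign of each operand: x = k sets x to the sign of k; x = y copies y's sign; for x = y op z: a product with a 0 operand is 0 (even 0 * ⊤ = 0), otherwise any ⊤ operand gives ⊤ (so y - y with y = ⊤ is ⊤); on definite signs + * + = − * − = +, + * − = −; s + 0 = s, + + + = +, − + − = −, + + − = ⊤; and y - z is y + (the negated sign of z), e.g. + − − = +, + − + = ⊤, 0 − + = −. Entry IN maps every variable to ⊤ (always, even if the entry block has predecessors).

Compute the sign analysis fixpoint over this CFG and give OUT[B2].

Answer: {a: -, b: +, c: ⊤, d: -, e: ⊤, f: ⊤}

Derivation:
Fixpoint table:
  B0: | IN=(all ⊤) | OUT=(all ⊤)
  B1: | IN=(all ⊤) | OUT={b:-, d:-; rest ⊤}
  B2: | IN={b:-, d:-; rest ⊤} | OUT={a:-, b:+, d:-; rest ⊤}
  B3: | IN={a:-, b:+, d:-; rest ⊤} | OUT={a:-, b:+, d:-, f:+; rest ⊤}

Merge at B2: IN[B2] = OUT[B1] = {a: ⊤, b: -, c: ⊤, d: -, e: ⊤, f: ⊤}
Applying B2's transfer function to that IN value gives OUT[B2] (row B2 above).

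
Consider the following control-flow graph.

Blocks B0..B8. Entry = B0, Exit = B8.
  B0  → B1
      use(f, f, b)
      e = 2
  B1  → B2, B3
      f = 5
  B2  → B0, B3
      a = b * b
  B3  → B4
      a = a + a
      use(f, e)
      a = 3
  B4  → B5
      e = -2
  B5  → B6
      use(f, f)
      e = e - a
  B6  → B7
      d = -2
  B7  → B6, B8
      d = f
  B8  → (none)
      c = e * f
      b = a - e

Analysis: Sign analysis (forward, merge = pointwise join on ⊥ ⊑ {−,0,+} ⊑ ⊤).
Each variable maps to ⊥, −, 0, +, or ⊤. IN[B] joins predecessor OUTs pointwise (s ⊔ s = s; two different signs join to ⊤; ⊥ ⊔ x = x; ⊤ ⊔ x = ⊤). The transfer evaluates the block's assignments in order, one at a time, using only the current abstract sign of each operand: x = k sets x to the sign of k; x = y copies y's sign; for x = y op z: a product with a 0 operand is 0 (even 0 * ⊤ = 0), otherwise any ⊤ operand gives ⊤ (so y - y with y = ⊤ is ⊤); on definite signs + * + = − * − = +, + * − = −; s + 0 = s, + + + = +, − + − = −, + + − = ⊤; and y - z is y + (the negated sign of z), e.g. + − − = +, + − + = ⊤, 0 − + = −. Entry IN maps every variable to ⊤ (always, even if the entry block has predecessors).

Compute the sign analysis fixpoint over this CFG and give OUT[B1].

Answer: {a: ⊤, b: ⊤, c: ⊤, d: ⊤, e: +, f: +}

Trace:
Per-block solution:
  B0:  IN=(all ⊤)  OUT={e:+; rest ⊤}
  B1:  IN={e:+; rest ⊤}  OUT={e:+, f:+; rest ⊤}
  B2:  IN={e:+, f:+; rest ⊤}  OUT={e:+, f:+; rest ⊤}
  B3:  IN={e:+, f:+; rest ⊤}  OUT={a:+, e:+, f:+; rest ⊤}
  B4:  IN={a:+, e:+, f:+; rest ⊤}  OUT={a:+, e:-, f:+; rest ⊤}
  B5:  IN={a:+, e:-, f:+; rest ⊤}  OUT={a:+, e:-, f:+; rest ⊤}
  B6:  IN={a:+, e:-, f:+; rest ⊤}  OUT={a:+, d:-, e:-, f:+; rest ⊤}
  B7:  IN={a:+, d:-, e:-, f:+; rest ⊤}  OUT={a:+, d:+, e:-, f:+; rest ⊤}
  B8:  IN={a:+, d:+, e:-, f:+; rest ⊤}  OUT={a:+, b:+, c:-, d:+, e:-, f:+; rest ⊤}

Merge at B1: IN[B1] = OUT[B0] = {a: ⊤, b: ⊤, c: ⊤, d: ⊤, e: +, f: ⊤}
Applying B1's transfer function to that IN value gives OUT[B1] (row B1 above).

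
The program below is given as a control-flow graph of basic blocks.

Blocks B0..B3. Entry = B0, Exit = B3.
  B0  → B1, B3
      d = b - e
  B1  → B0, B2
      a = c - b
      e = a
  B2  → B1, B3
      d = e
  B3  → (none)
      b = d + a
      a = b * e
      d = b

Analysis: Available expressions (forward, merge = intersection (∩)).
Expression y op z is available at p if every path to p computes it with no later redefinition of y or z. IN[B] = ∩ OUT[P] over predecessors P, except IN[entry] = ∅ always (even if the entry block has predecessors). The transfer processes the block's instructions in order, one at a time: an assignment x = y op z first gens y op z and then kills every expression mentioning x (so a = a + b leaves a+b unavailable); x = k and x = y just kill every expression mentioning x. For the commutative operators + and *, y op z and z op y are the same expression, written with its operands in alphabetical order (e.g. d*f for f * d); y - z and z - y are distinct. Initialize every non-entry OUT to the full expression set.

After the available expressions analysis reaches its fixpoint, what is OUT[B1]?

Answer: {c-b}

Trace:
Fixpoint table:
  B0:   IN={}   OUT={b-e}
  B1:   IN={}   OUT={c-b}
  B2:   IN={c-b}   OUT={c-b}
  B3:   IN={}   OUT={b*e}

Merge at B1: IN[B1] = OUT[B0] ∩ OUT[B2] = {}
Applying B1's transfer function to that IN value gives OUT[B1] (row B1 above).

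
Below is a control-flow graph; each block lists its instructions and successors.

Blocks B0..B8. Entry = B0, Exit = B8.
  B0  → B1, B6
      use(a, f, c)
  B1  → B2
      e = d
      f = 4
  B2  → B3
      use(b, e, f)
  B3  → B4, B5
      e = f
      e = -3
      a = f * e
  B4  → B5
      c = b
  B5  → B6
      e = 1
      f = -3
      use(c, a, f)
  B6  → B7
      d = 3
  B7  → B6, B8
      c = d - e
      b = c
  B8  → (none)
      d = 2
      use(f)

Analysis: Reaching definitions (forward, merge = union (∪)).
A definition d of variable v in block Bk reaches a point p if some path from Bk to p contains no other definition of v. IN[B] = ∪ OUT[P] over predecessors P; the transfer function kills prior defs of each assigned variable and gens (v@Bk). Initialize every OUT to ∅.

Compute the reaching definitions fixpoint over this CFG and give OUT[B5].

Answer: {a@B3, c@B4, e@B5, f@B5}

Working:
Fixpoint table:
  B0:   IN={}   OUT={}
  B1:   IN={}   OUT={e@B1, f@B1}
  B2:   IN={e@B1, f@B1}   OUT={e@B1, f@B1}
  B3:   IN={e@B1, f@B1}   OUT={a@B3, e@B3, f@B1}
  B4:   IN={a@B3, e@B3, f@B1}   OUT={a@B3, c@B4, e@B3, f@B1}
  B5:   IN={a@B3, c@B4, e@B3, f@B1}   OUT={a@B3, c@B4, e@B5, f@B5}
  B6:   IN={a@B3, b@B7, c@B4, c@B7, d@B6, e@B5, f@B5}   OUT={a@B3, b@B7, c@B4, c@B7, d@B6, e@B5, f@B5}
  B7:   IN={a@B3, b@B7, c@B4, c@B7, d@B6, e@B5, f@B5}   OUT={a@B3, b@B7, c@B7, d@B6, e@B5, f@B5}
  B8:   IN={a@B3, b@B7, c@B7, d@B6, e@B5, f@B5}   OUT={a@B3, b@B7, c@B7, d@B8, e@B5, f@B5}

Merge at B5: IN[B5] = OUT[B3] ⊔ OUT[B4] = {a@B3, c@B4, e@B3, f@B1}
Applying B5's transfer function to that IN value gives OUT[B5] (row B5 above).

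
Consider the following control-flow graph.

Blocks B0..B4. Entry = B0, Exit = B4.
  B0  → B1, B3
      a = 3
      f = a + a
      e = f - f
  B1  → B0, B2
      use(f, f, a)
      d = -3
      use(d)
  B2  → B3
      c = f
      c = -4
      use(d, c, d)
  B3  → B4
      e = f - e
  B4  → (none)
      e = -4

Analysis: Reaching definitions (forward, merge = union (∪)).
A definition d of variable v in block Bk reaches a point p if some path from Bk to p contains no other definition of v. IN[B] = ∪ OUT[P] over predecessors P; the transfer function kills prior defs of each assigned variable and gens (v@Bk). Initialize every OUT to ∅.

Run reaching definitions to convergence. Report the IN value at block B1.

Per-block solution:
  B0:  IN={a@B0, d@B1, e@B0, f@B0}  OUT={a@B0, d@B1, e@B0, f@B0}
  B1:  IN={a@B0, d@B1, e@B0, f@B0}  OUT={a@B0, d@B1, e@B0, f@B0}
  B2:  IN={a@B0, d@B1, e@B0, f@B0}  OUT={a@B0, c@B2, d@B1, e@B0, f@B0}
  B3:  IN={a@B0, c@B2, d@B1, e@B0, f@B0}  OUT={a@B0, c@B2, d@B1, e@B3, f@B0}
  B4:  IN={a@B0, c@B2, d@B1, e@B3, f@B0}  OUT={a@B0, c@B2, d@B1, e@B4, f@B0}

Merge at B1: IN[B1] = OUT[B0] = {a@B0, d@B1, e@B0, f@B0}

Answer: {a@B0, d@B1, e@B0, f@B0}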